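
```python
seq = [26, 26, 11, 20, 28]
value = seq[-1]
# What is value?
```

Trace:
`seq = [26, 26, 11, 20, 28]` → seq = [26, 26, 11, 20, 28]
`value = seq[-1]` → value = 28
So value = 28

Answer: 28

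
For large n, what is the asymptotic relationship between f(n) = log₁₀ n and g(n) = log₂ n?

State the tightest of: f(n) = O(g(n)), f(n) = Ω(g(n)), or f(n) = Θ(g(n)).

log₁₀ n vs log₂ n: f(n) = Θ(g(n)) — they are asymptotically equivalent (log bases differ by a constant factor).

Answer: f(n) = Θ(g(n)) — they are asymptotically equivalent (log bases differ by a constant factor).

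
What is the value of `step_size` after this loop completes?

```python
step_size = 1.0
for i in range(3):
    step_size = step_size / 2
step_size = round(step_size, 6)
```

Halving LR 3 times: 1 / 2^3
`step_size` takes the values: 1.0 → 0.5 → 0.25 → 0.125

Answer: 0.125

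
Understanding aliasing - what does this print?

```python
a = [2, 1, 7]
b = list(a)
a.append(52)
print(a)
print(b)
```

Key concept: list() constructor creates copy.
Step by step:
`a = [2, 1, 7]` → a = [2, 1, 7]
`b = list(a)` → b = [2, 1, 7]
`a.append(52)` → a = [2, 1, 7, 52]
`print(a)` → prints [2, 1, 7, 52]
`print(b)` → prints [2, 1, 7]

Answer:
[2, 1, 7, 52]
[2, 1, 7]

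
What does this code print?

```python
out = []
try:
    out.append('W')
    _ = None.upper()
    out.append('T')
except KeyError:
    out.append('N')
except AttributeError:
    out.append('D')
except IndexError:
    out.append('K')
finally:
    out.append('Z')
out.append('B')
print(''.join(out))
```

Execution trace: 'W' (try body) → 'D' (except AttributeError) → 'Z' (finally) → 'B' (after the try/except). Output: WDZB

Answer: WDZB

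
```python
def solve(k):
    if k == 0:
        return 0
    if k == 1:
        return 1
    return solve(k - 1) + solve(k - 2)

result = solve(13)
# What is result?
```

Build up from base cases: solve(0)=0, solve(1)=1, solve(2)=1, solve(3)=2, solve(4)=3, solve(5)=5, solve(6)=8, ..., solve(13)=233

Answer: 233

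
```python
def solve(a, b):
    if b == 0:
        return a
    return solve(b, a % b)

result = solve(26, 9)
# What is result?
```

solve(26, 9) -> solve(9, 8) -> solve(8, 1) -> solve(1, 0) -> 1

Answer: 1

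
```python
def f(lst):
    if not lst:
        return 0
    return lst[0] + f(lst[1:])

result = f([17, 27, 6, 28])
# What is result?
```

17 + 27 + 6 + 28 + 0 = 78

Answer: 78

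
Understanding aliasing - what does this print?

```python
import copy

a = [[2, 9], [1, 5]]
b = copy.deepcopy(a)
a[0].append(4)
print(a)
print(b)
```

Key concept: deep copy is fully independent.
Step by step:
`a = [[2, 9], [1, 5]]` → a = [[2, 9], [1, 5]]
`b = copy.deepcopy(a)` → b = [[2, 9], [1, 5]]
`a[0].append(4)` → a = [[2, 9, 4], [1, 5]]
`print(a)` → prints [[2, 9, 4], [1, 5]]
`print(b)` → prints [[2, 9], [1, 5]]

Answer:
[[2, 9, 4], [1, 5]]
[[2, 9], [1, 5]]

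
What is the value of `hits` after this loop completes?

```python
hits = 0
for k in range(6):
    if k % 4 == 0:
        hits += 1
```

Count numbers divisible by 4 in range(6)
`hits` takes the values: 0 → 1 → 2

Answer: 2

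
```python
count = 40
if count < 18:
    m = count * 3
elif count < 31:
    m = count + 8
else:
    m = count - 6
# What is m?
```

Trace:
`count = 40` → count = 40
`if count < 18: ...` → count < 18 is False, count < 31 is False, take else branch → m = 34
So m = 34

Answer: 34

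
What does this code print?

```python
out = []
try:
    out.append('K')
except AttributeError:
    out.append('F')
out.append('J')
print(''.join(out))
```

Execution trace: 'K' (try body, no exception) → 'J' (after the try/except). Output: KJ

Answer: KJ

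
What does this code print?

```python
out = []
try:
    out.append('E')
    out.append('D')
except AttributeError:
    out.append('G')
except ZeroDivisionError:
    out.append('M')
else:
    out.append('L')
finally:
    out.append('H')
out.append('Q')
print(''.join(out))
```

Execution trace: 'E' (try body) → 'D' (try body, no exception) → 'L' (else) → 'H' (finally) → 'Q' (after the try/except). Output: EDLHQ

Answer: EDLHQ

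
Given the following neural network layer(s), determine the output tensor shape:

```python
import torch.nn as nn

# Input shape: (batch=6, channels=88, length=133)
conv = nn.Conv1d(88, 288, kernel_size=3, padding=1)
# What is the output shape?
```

Input: (6, 88, 133) -> Output: (6, 288, 133)

Answer: (6, 288, 133)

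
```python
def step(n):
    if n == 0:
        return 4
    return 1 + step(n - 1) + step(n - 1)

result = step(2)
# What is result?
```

step(n) = 1 + 2·step(n-1), step(0)=4. Closed form: (4+1)·2^2 - 1 = 19.

Answer: 19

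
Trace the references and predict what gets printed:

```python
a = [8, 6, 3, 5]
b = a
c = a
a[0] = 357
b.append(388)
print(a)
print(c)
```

Key concept: multiple aliases.
Step by step:
`a = [8, 6, 3, 5]` → a = [8, 6, 3, 5]
`b = a` → b = [8, 6, 3, 5] (same object as a)
`c = a` → c = [8, 6, 3, 5] (same object as a, b)
`a[0] = 357` → a = [357, 6, 3, 5] (same object as b, c); b = [357, 6, 3, 5] (same object as a, c); c = [357, 6, 3, 5] (same object as a, b)
`b.append(388)` → a = [357, 6, 3, 5, 388] (same object as b, c); b = [357, 6, 3, 5, 388] (same object as a, c); c = [357, 6, 3, 5, 388] (same object as a, b)
`print(a)` → prints [357, 6, 3, 5, 388]
`print(c)` → prints [357, 6, 3, 5, 388]

Answer:
[357, 6, 3, 5, 388]
[357, 6, 3, 5, 388]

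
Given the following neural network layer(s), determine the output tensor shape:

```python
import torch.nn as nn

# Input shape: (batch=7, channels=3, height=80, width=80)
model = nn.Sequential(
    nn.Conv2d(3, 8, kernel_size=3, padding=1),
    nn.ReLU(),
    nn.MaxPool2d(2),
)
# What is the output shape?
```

Input: (7, 3, 80, 80) -> after Conv2d: (7, 8, 80, 80) -> after ReLU: (7, 8, 80, 80) -> Output: (7, 8, 40, 40)

Answer: (7, 8, 40, 40)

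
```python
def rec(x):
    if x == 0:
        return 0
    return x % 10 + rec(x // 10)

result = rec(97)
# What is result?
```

Sum of digits of 97: 7 + 9 = 16

Answer: 16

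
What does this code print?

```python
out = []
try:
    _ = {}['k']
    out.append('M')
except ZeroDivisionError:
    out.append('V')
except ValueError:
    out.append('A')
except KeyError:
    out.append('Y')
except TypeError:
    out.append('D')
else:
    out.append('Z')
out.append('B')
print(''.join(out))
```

Execution trace: 'Y' (except KeyError) → 'B' (after the try/except). Output: YB

Answer: YB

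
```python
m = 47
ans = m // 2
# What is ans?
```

Trace:
`m = 47` → m = 47
`ans = m // 2` → ans = 23
So ans = 23

Answer: 23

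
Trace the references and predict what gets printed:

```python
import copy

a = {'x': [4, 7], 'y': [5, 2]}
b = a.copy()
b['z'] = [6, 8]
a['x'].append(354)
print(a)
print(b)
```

Key concept: shallow copy of dict with mutable values.
Step by step:
`a = {'x': [4, 7], 'y': [5, 2]}` → a = {'x': [4, 7], 'y': [5, 2]}
`b = a.copy()` → b = {'x': [4, 7], 'y': [5, 2]}
`b['z'] = [6, 8]` → b = {'x': [4, 7], 'y': [5, 2], 'z': [6, 8]}
`a['x'].append(354)` → a = {'x': [4, 7, 354], 'y': [5, 2]}; b = {'x': [4, 7, 354], 'y': [5, 2], 'z': [6, 8]}
`print(a)` → prints {'x': [4, 7, 354], 'y': [5, 2]}
`print(b)` → prints {'x': [4, 7, 354], 'y': [5, 2], 'z': [6, 8]}

Answer:
{'x': [4, 7, 354], 'y': [5, 2]}
{'x': [4, 7, 354], 'y': [5, 2], 'z': [6, 8]}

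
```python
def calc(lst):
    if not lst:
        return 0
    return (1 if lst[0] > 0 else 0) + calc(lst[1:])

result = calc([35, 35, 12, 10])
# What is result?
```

Count of positive elements in [35, 35, 12, 10] = 4

Answer: 4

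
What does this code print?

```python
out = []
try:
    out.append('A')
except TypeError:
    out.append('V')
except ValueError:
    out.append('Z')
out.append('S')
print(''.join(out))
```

Execution trace: 'A' (try body, no exception) → 'S' (after the try/except). Output: AS

Answer: AS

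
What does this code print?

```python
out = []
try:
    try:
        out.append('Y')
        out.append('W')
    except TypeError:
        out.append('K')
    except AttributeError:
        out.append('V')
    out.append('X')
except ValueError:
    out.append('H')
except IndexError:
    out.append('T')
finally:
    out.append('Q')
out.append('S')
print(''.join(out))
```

Execution trace: 'Y' (inner try body) → 'W' (inner try body, no exception) → 'X' (try body, no exception) → 'Q' (finally) → 'S' (after the try/except). Output: YWXQS

Answer: YWXQS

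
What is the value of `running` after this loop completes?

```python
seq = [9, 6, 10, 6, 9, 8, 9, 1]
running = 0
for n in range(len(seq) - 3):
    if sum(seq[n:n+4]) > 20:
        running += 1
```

Count windows with sum > 20
`running` takes the values: 0 → 1 → 2 → 3 → 4 → 5

Answer: 5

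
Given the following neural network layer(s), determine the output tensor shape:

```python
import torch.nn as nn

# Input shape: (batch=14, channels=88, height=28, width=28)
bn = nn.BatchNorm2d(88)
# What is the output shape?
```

Input: (14, 88, 28, 28) -> Output: (14, 88, 28, 28)

Answer: (14, 88, 28, 28)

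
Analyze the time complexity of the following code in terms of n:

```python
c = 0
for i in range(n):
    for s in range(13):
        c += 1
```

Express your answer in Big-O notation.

Each loop level contributes: n × 1. Multiplying the contributions gives O(n).

Answer: O(n)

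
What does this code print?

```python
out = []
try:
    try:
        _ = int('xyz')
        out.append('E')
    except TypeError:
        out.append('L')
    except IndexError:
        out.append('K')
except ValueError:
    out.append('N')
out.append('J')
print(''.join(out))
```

Execution trace: 'N' (outer except ValueError) → 'J' (after the try/except). Output: NJ

Answer: NJ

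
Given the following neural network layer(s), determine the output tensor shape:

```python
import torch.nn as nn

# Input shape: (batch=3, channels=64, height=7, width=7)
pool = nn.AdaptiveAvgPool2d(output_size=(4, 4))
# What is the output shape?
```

Input: (3, 64, 7, 7) -> Output: (3, 64, 4, 4)

Answer: (3, 64, 4, 4)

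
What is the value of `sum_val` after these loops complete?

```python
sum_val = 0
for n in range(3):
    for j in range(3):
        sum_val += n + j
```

Sum of all n+j for n,j in 3x3
`sum_val` takes the values: 0 → 1 → 3 → 4 → 6 → 9 → 11 → 14 → 18

Answer: 18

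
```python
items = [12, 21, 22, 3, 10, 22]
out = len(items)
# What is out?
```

Trace:
`items = [12, 21, 22, 3, 10, 22]` → items = [12, 21, 22, 3, 10, 22]
`out = len(items)` → out = 6
So out = 6

Answer: 6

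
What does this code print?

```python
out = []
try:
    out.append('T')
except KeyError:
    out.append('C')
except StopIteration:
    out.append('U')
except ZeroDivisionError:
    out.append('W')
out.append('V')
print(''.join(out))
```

Execution trace: 'T' (try body, no exception) → 'V' (after the try/except). Output: TV

Answer: TV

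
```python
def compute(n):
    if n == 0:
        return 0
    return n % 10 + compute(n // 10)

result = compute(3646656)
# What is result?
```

Sum of digits of 3646656: 6 + 5 + 6 + 6 + 4 + 6 + 3 = 36

Answer: 36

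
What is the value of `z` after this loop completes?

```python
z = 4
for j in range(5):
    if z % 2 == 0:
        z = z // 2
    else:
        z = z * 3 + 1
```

Collatz-style transformation from 4
`z` takes the values: 4 → 2 → 1 → 4 → 2 → 1

Answer: 1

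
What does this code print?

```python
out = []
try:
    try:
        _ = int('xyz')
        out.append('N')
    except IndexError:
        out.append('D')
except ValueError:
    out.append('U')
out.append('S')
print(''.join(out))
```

Execution trace: 'U' (outer except ValueError) → 'S' (after the try/except). Output: US

Answer: US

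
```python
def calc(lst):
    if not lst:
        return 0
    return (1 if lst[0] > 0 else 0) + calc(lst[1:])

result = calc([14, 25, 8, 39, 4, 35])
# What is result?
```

Count of positive elements in [14, 25, 8, 39, 4, 35] = 6

Answer: 6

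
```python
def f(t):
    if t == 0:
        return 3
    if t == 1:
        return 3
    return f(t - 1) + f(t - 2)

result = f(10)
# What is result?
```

Build up from base cases: f(0)=3, f(1)=3, f(2)=6, f(3)=9, f(4)=15, f(5)=24, f(6)=39, ..., f(10)=267

Answer: 267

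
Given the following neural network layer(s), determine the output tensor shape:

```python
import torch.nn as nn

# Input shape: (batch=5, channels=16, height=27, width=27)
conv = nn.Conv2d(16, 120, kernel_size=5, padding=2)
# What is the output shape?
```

Input: (5, 16, 27, 27) -> Output: (5, 120, 27, 27)

Answer: (5, 120, 27, 27)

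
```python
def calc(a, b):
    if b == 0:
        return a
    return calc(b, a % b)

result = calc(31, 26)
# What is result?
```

calc(31, 26) -> calc(26, 5) -> calc(5, 1) -> calc(1, 0) -> 1

Answer: 1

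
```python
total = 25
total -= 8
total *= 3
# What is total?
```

Trace:
`total = 25` → total = 25
`total -= 8` → total = 17
`total *= 3` → total = 51
So total = 51

Answer: 51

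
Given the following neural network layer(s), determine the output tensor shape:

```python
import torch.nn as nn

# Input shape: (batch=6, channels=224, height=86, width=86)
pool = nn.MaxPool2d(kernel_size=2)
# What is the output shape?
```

Input: (6, 224, 86, 86) -> Output: (6, 224, 43, 43)

Answer: (6, 224, 43, 43)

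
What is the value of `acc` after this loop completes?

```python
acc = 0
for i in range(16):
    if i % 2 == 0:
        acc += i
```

Sum of even numbers 0 to 15
`acc` takes the values: 0 → 2 → 6 → 12 → 20 → 30 → 42 → 56

Answer: 56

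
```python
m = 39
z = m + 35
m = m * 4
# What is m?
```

Trace:
`m = 39` → m = 39
`z = m + 35` → z = 74
`m = m * 4` → m = 156
So m = 156

Answer: 156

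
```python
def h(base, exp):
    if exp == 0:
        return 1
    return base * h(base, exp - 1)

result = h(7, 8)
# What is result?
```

h(7, 8) = 7 * 7 * 7 * 7 * 7 * 7 * 7 * 7 = 5764801

Answer: 5764801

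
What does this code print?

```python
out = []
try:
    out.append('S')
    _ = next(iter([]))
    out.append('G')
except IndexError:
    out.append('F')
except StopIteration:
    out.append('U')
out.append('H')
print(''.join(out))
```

Execution trace: 'S' (try body) → 'U' (except StopIteration) → 'H' (after the try/except). Output: SUH

Answer: SUH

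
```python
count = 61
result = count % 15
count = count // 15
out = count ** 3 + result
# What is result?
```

Trace:
`count = 61` → count = 61
`result = count % 15` → result = 1
`count = count // 15` → count = 4
`out = count ** 3 + result` → out = 65
So result = 1

Answer: 1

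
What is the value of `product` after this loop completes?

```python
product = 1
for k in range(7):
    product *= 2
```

2^7 = 128
`product` takes the values: 1 → 2 → 4 → 8 → 16 → 32 → 64 → 128

Answer: 128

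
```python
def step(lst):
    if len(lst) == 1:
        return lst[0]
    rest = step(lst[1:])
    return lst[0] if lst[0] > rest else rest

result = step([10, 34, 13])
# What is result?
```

Recursive max over [10, 34, 13] = 34

Answer: 34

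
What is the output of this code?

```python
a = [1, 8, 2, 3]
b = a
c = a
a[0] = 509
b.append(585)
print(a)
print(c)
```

Key concept: multiple aliases.
Step by step:
`a = [1, 8, 2, 3]` → a = [1, 8, 2, 3]
`b = a` → b = [1, 8, 2, 3] (same object as a)
`c = a` → c = [1, 8, 2, 3] (same object as a, b)
`a[0] = 509` → a = [509, 8, 2, 3] (same object as b, c); b = [509, 8, 2, 3] (same object as a, c); c = [509, 8, 2, 3] (same object as a, b)
`b.append(585)` → a = [509, 8, 2, 3, 585] (same object as b, c); b = [509, 8, 2, 3, 585] (same object as a, c); c = [509, 8, 2, 3, 585] (same object as a, b)
`print(a)` → prints [509, 8, 2, 3, 585]
`print(c)` → prints [509, 8, 2, 3, 585]

Answer:
[509, 8, 2, 3, 585]
[509, 8, 2, 3, 585]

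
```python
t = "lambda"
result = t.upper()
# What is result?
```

Trace:
`t = "lambda"` → t = 'lambda'
`result = t.upper()` → result = 'LAMBDA'
So result = 'LAMBDA'

Answer: 'LAMBDA'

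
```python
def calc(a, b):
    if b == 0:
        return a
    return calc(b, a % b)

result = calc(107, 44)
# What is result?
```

calc(107, 44) -> calc(44, 19) -> calc(19, 6) -> calc(6, 1) -> calc(1, 0) -> 1

Answer: 1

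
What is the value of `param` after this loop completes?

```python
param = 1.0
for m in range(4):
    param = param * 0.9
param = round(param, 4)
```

Exponential decay: 1.0 * 0.9^4
`param` takes the values: 1.0 → 0.9 → 0.81 → 0.729 → 0.6561

Answer: 0.6561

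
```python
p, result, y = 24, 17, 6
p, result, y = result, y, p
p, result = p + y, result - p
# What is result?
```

Trace:
`p, result, y = 24, 17, 6` → p = 24; result = 17; y = 6
`p, result, y = result, y, p` → p = 17; result = 6; y = 24
`p, result = p + y, result - p` → p = 41; result = -11
So result = -11

Answer: -11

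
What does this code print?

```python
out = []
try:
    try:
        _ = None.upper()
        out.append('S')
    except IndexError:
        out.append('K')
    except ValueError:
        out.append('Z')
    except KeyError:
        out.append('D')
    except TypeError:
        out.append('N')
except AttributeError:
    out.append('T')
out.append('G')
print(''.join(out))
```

Execution trace: 'T' (outer except AttributeError) → 'G' (after the try/except). Output: TG

Answer: TG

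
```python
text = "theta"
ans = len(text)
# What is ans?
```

Trace:
`text = "theta"` → text = 'theta'
`ans = len(text)` → ans = 5
So ans = 5

Answer: 5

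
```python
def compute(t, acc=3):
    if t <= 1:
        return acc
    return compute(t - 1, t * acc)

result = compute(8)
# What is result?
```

Accumulator trace (n, acc): (8, 3) -> (7, 24) -> (6, 168) -> (5, 1008) -> (4, 5040) -> (3, 20160) -> (2, 60480) -> (1, 120960) -> return 120960

Answer: 120960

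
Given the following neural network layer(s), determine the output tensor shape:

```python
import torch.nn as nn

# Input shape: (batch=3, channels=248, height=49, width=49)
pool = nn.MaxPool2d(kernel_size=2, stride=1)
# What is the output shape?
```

Input: (3, 248, 49, 49) -> Output: (3, 248, 48, 48)

Answer: (3, 248, 48, 48)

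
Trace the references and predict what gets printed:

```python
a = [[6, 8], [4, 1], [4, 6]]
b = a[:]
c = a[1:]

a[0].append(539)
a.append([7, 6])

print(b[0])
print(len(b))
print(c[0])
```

Key concept: slice with nested mutation.
Step by step:
`a = [[6, 8], [4, 1], [4, 6]]` → a = [[6, 8], [4, 1], [4, 6]]
`b = a[:]` → b = [[6, 8], [4, 1], [4, 6]]
`c = a[1:]` → c = [[4, 1], [4, 6]]
`a[0].append(539)` → a = [[6, 8, 539], [4, 1], [4, 6]]; b = [[6, 8, 539], [4, 1], [4, 6]]
`a.append([7, 6])` → a = [[6, 8, 539], [4, 1], [4, 6], [7, 6]]
`print(b[0])` → prints [6, 8, 539]
`print(len(b))` → prints 3
`print(c[0])` → prints [4, 1]

Answer:
[6, 8, 539]
3
[4, 1]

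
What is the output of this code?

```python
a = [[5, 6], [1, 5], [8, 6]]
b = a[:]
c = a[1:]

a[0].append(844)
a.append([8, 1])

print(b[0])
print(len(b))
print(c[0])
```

Key concept: slice with nested mutation.
Step by step:
`a = [[5, 6], [1, 5], [8, 6]]` → a = [[5, 6], [1, 5], [8, 6]]
`b = a[:]` → b = [[5, 6], [1, 5], [8, 6]]
`c = a[1:]` → c = [[1, 5], [8, 6]]
`a[0].append(844)` → a = [[5, 6, 844], [1, 5], [8, 6]]; b = [[5, 6, 844], [1, 5], [8, 6]]
`a.append([8, 1])` → a = [[5, 6, 844], [1, 5], [8, 6], [8, 1]]
`print(b[0])` → prints [5, 6, 844]
`print(len(b))` → prints 3
`print(c[0])` → prints [1, 5]

Answer:
[5, 6, 844]
3
[1, 5]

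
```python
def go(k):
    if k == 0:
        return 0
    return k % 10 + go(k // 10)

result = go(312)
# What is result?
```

Sum of digits of 312: 2 + 1 + 3 = 6

Answer: 6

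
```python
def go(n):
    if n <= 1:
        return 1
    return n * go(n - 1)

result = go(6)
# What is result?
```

go(6) = 6 * 5 * 4 * 3 * 2 * 1 = 720

Answer: 720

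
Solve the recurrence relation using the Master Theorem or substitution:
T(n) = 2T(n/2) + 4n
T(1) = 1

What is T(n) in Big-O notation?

By Master Theorem: a=2, b=2, f(n)=4n. Since log_2(2) = 1 and f(n) = Θ(n^1), Case 2 applies. T(n) = O(n log n).

Answer: O(n log n)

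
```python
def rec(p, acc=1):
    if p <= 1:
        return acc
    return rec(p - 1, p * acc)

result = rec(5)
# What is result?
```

Accumulator trace (n, acc): (5, 1) -> (4, 5) -> (3, 20) -> (2, 60) -> (1, 120) -> return 120

Answer: 120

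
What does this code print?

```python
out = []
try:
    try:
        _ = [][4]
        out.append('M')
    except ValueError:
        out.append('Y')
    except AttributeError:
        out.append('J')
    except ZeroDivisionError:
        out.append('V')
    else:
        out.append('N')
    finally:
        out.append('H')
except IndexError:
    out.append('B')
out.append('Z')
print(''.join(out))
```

Execution trace: 'H' (finally) → 'B' (outer except IndexError) → 'Z' (after the try/except). Output: HBZ

Answer: HBZ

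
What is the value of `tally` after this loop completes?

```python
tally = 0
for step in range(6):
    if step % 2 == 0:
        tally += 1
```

Count numbers divisible by 2 in range(6)
`tally` takes the values: 0 → 1 → 2 → 3

Answer: 3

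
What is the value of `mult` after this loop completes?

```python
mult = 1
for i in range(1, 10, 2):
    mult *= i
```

Product of 1, 3, 5, ... up to 9
`mult` takes the values: 1 → 3 → 15 → 105 → 945

Answer: 945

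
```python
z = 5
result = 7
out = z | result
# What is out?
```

Trace:
`z = 5` → z = 5
`result = 7` → result = 7
`out = z | result` → out = 7
So out = 7

Answer: 7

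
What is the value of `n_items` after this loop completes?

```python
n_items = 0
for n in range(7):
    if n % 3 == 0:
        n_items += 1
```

Count numbers divisible by 3 in range(7)
`n_items` takes the values: 0 → 1 → 2 → 3

Answer: 3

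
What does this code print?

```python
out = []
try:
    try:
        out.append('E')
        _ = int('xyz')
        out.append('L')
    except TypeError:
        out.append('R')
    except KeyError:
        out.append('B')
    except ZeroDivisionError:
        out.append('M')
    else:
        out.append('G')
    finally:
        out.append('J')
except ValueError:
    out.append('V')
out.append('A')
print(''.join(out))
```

Execution trace: 'E' (try body) → 'J' (finally) → 'V' (outer except ValueError) → 'A' (after the try/except). Output: EJVA

Answer: EJVA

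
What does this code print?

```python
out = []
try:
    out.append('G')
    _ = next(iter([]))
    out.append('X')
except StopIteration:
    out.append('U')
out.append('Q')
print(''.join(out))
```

Execution trace: 'G' (try body) → 'U' (except StopIteration) → 'Q' (after the try/except). Output: GUQ

Answer: GUQ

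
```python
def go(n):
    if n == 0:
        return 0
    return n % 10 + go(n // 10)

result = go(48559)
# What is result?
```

Sum of digits of 48559: 9 + 5 + 5 + 8 + 4 = 31

Answer: 31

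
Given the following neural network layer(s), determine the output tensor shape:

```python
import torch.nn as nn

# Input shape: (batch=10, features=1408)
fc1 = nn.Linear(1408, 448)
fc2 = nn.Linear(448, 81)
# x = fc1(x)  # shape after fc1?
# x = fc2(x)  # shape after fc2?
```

Input: (10, 1408) -> after fc1: (10, 448) -> Output: (10, 81)

Answer: (10, 81)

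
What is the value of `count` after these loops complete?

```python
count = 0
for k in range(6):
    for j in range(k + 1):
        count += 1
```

Triangle: 1 + 2 + ... + 6
`count` takes the values: 0 → 1 → 2 → 3 → 4 → 5 → 6 → 7 → 8 → 9 → 10 → 11 → 12 → 13 → 14 → 15 → 16 → 17 → 18 → 19 → 20 → 21

Answer: 21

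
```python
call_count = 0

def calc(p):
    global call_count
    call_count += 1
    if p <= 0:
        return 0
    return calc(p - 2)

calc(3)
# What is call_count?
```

Linear recursion stepping by 2: 3 calls from p=3 down to ≤0.

Answer: 3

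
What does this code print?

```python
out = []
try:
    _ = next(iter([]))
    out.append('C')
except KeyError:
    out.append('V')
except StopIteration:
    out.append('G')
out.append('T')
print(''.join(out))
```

Execution trace: 'G' (except StopIteration) → 'T' (after the try/except). Output: GT

Answer: GT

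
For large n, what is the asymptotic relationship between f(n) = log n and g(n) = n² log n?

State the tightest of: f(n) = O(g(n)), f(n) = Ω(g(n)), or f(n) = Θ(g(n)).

log n vs n² log n: f(n) = O(g(n)) but not Ω(g(n)) — n² log n grows strictly faster than log n.

Answer: f(n) = O(g(n)) but not Ω(g(n)) — n² log n grows strictly faster than log n.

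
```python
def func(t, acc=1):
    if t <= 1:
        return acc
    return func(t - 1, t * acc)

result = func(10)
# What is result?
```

Accumulator trace (n, acc): (10, 1) -> (9, 10) -> (8, 90) -> (7, 720) -> (6, 5040) -> (5, 30240) -> (4, 151200) -> (3, 604800) -> (2, 1814400) -> (1, 3628800) -> return 3628800

Answer: 3628800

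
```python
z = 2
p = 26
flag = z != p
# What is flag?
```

Trace:
`z = 2` → z = 2
`p = 26` → p = 26
`flag = z != p` → flag = True
So flag = True

Answer: True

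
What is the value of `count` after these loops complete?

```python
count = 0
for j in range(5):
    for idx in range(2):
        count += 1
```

5 * 2 = 10
`count` takes the values: 0 → 1 → 2 → 3 → 4 → 5 → 6 → 7 → 8 → 9 → 10

Answer: 10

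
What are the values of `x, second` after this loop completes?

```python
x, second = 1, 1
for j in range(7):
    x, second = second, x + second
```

Fibonacci: after 7 iterations
`x, second` takes the values: (1, 1) → (1, 2) → (2, 3) → (3, 5) → (5, 8) → (8, 13) → (13, 21) → (21, 34)

Answer: 21, 34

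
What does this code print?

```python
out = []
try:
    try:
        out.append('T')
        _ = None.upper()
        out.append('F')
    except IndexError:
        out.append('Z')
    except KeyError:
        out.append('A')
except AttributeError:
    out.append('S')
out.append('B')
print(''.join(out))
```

Execution trace: 'T' (try body) → 'S' (outer except AttributeError) → 'B' (after the try/except). Output: TSB

Answer: TSB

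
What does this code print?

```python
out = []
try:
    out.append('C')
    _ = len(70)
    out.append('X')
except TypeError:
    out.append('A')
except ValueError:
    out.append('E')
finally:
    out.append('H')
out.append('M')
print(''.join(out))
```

Execution trace: 'C' (try body) → 'A' (except TypeError) → 'H' (finally) → 'M' (after the try/except). Output: CAHM

Answer: CAHM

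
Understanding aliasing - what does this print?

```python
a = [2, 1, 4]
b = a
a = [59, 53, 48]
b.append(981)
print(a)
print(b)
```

Key concept: rebinding vs mutation: a is rebound to a new list, b still points at the original.
Step by step:
`a = [2, 1, 4]` → a = [2, 1, 4]
`b = a` → b = [2, 1, 4] (same object as a)
`a = [59, 53, 48]` → a = [59, 53, 48]
`b.append(981)` → b = [2, 1, 4, 981]
`print(a)` → prints [59, 53, 48]
`print(b)` → prints [2, 1, 4, 981]

Answer:
[59, 53, 48]
[2, 1, 4, 981]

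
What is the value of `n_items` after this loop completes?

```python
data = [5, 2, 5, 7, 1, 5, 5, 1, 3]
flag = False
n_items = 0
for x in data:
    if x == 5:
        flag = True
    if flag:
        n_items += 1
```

Count elements after first 5 in [5, 2, 5, 7, 1, 5, 5, 1, 3]
`n_items` takes the values: 0 → 1 → 2 → 3 → 4 → 5 → 6 → 7 → 8 → 9

Answer: 9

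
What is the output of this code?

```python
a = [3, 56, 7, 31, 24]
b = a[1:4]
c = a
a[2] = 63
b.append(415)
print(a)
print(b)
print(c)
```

Key concept: slice vs alias.
Step by step:
`a = [3, 56, 7, 31, 24]` → a = [3, 56, 7, 31, 24]
`b = a[1:4]` → b = [56, 7, 31]
`c = a` → c = [3, 56, 7, 31, 24] (same object as a)
`a[2] = 63` → a = [3, 56, 63, 31, 24] (same object as c); c = [3, 56, 63, 31, 24] (same object as a)
`b.append(415)` → b = [56, 7, 31, 415]
`print(a)` → prints [3, 56, 63, 31, 24]
`print(b)` → prints [56, 7, 31, 415]
`print(c)` → prints [3, 56, 63, 31, 24]

Answer:
[3, 56, 63, 31, 24]
[56, 7, 31, 415]
[3, 56, 63, 31, 24]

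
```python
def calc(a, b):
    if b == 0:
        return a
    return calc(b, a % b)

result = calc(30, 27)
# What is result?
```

calc(30, 27) -> calc(27, 3) -> calc(3, 0) -> 3

Answer: 3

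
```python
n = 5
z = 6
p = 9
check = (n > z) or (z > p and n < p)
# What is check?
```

Trace:
`n = 5` → n = 5
`z = 6` → z = 6
`p = 9` → p = 9
`check = (n > z) or (z > p and n < p)` → check = False
So check = False

Answer: False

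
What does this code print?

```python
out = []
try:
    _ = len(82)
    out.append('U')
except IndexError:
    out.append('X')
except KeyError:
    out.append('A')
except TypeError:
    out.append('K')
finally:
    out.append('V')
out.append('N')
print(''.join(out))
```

Execution trace: 'K' (except TypeError) → 'V' (finally) → 'N' (after the try/except). Output: KVN

Answer: KVN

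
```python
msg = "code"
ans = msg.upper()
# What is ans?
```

Trace:
`msg = "code"` → msg = 'code'
`ans = msg.upper()` → ans = 'CODE'
So ans = 'CODE'

Answer: 'CODE'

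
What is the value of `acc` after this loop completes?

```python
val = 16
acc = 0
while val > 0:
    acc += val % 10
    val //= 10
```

Sum digits of 16
`acc` takes the values: 0 → 6 → 7

Answer: 7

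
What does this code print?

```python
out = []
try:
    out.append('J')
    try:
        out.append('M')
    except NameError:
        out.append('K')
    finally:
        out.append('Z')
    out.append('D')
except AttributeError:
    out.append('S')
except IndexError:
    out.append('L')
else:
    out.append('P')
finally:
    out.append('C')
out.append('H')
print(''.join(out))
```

Execution trace: 'J' (try body) → 'M' (inner try body, no exception) → 'Z' (inner finally) → 'D' (try body, no exception) → 'P' (else) → 'C' (finally) → 'H' (after the try/except). Output: JMZDPCH

Answer: JMZDPCH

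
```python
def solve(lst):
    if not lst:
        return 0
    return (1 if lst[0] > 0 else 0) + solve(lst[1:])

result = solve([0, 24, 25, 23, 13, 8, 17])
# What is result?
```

Count of positive elements in [0, 24, 25, 23, 13, 8, 17] = 6

Answer: 6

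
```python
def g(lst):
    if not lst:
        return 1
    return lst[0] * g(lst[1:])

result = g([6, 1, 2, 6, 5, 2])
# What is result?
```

Product over [6, 1, 2, 6, 5, 2] = 6 * 1 * 2 * 6 * 5 * 2 = 720

Answer: 720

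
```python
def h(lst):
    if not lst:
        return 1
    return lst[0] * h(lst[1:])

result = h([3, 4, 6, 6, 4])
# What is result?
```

Product over [3, 4, 6, 6, 4] = 3 * 4 * 6 * 6 * 4 = 1728

Answer: 1728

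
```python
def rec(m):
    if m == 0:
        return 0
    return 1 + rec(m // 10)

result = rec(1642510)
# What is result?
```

Count of digits of 1642510: 7

Answer: 7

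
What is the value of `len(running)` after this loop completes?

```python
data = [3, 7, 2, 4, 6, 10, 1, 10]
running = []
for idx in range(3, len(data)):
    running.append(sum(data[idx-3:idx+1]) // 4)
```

Number of 4-element averages
`running` takes the values: [] → [4] → [4, 4] → [4, 4, 5] → [4, 4, 5, 5] → [4, 4, 5, 5, 6]
So `len(running)` = 5

Answer: 5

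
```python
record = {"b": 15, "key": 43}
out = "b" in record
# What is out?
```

Trace:
`record = {"b": 15, "key": 43}` → record = {'b': 15, 'key': 43}
`out = "b" in record` → out = True
So out = True

Answer: True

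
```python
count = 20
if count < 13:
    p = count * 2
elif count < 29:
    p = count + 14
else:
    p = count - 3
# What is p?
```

Trace:
`count = 20` → count = 20
`if count < 13: ...` → count < 13 is False, count < 29 is True → p = 34
So p = 34

Answer: 34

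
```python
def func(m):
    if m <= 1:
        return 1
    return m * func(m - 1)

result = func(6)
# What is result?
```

func(6) = 6 * 5 * 4 * 3 * 2 * 1 = 720

Answer: 720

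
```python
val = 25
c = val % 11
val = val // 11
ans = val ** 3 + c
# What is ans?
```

Trace:
`val = 25` → val = 25
`c = val % 11` → c = 3
`val = val // 11` → val = 2
`ans = val ** 3 + c` → ans = 11
So ans = 11

Answer: 11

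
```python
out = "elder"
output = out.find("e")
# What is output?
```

Trace:
`out = "elder"` → out = 'elder'
`output = out.find("e")` → output = 0
So output = 0

Answer: 0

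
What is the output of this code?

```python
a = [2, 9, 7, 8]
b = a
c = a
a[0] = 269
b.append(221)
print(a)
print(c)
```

Key concept: multiple aliases.
Step by step:
`a = [2, 9, 7, 8]` → a = [2, 9, 7, 8]
`b = a` → b = [2, 9, 7, 8] (same object as a)
`c = a` → c = [2, 9, 7, 8] (same object as a, b)
`a[0] = 269` → a = [269, 9, 7, 8] (same object as b, c); b = [269, 9, 7, 8] (same object as a, c); c = [269, 9, 7, 8] (same object as a, b)
`b.append(221)` → a = [269, 9, 7, 8, 221] (same object as b, c); b = [269, 9, 7, 8, 221] (same object as a, c); c = [269, 9, 7, 8, 221] (same object as a, b)
`print(a)` → prints [269, 9, 7, 8, 221]
`print(c)` → prints [269, 9, 7, 8, 221]

Answer:
[269, 9, 7, 8, 221]
[269, 9, 7, 8, 221]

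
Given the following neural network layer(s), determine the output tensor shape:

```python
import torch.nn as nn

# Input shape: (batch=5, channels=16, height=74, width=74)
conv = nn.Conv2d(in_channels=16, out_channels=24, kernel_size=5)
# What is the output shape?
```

Input: (5, 16, 74, 74) -> Output: (5, 24, 70, 70)

Answer: (5, 24, 70, 70)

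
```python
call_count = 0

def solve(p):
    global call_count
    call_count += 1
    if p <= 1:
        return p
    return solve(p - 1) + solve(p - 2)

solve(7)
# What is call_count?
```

Calls(p) = 1 + Calls(p-1) + Calls(p-2); Calls(0)=Calls(1)=1. For p=7 this gives 41.

Answer: 41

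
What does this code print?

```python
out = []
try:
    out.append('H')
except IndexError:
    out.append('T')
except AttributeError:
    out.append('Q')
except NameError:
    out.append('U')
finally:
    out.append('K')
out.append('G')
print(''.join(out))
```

Execution trace: 'H' (try body, no exception) → 'K' (finally) → 'G' (after the try/except). Output: HKG

Answer: HKG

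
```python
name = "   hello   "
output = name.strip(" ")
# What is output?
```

Trace:
`name = "   hello   "` → name = '   hello   '
`output = name.strip(" ")` → output = 'hello'
So output = 'hello'

Answer: 'hello'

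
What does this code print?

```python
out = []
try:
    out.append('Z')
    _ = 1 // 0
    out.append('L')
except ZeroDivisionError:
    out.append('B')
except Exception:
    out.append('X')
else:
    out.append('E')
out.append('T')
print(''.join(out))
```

Execution trace: 'Z' (try body) → 'B' (except ZeroDivisionError) → 'T' (after the try/except). Output: ZBT

Answer: ZBT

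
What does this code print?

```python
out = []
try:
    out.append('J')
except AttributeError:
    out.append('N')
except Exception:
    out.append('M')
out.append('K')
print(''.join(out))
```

Execution trace: 'J' (try body, no exception) → 'K' (after the try/except). Output: JK

Answer: JK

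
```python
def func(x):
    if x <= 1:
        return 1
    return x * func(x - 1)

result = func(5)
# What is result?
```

func(5) = 5 * 4 * 3 * 2 * 1 = 120

Answer: 120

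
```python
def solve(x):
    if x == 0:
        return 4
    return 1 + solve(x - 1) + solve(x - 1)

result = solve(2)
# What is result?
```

solve(x) = 1 + 2·solve(x-1), solve(0)=4. Closed form: (4+1)·2^2 - 1 = 19.

Answer: 19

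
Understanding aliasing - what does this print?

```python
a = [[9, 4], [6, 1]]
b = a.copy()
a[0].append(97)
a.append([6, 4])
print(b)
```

Key concept: shallow copy with nested lists.
Step by step:
`a = [[9, 4], [6, 1]]` → a = [[9, 4], [6, 1]]
`b = a.copy()` → b = [[9, 4], [6, 1]]
`a[0].append(97)` → a = [[9, 4, 97], [6, 1]]; b = [[9, 4, 97], [6, 1]]
`a.append([6, 4])` → a = [[9, 4, 97], [6, 1], [6, 4]]
`print(b)` → prints [[9, 4, 97], [6, 1]]

Answer: [[9, 4, 97], [6, 1]]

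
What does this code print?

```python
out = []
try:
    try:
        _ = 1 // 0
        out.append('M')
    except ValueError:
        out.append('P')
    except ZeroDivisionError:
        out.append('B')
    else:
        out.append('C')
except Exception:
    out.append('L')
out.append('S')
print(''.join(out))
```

Execution trace: 'B' (inner except ZeroDivisionError) → 'S' (after the try/except). Output: BS

Answer: BS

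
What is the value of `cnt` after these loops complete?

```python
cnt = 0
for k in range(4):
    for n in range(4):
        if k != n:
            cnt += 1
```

4² - 4 (exclude diagonal)
`cnt` takes the values: 0 → 1 → 2 → 3 → 4 → 5 → 6 → 7 → 8 → 9 → 10 → 11 → 12

Answer: 12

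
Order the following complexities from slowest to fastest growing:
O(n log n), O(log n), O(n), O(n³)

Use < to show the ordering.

Ordered by growth rate: O(log n) < O(n) < O(n log n) < O(n³)

Answer: O(log n) < O(n) < O(n log n) < O(n³)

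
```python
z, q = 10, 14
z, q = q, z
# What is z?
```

Trace:
`z, q = 10, 14` → z = 10; q = 14
`z, q = q, z` → z = 14; q = 10
So z = 14

Answer: 14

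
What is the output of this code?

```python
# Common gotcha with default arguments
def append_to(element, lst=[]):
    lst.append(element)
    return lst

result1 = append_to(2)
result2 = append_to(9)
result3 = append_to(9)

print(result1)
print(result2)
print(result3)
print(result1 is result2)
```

Key concept: mutable default argument gotcha.
Step by step:
`result1 = append_to(2)` → result1 = [2]
`result2 = append_to(9)` → result1 = [2, 9] (same object as result2); result2 = [2, 9] (same object as result1)
`result3 = append_to(9)` → result1 = [2, 9, 9] (same object as result2, result3); result2 = [2, 9, 9] (same object as result1, result3); result3 = [2, 9, 9] (same object as result1, result2)
`print(result1)` → prints [2, 9, 9]
`print(result2)` → prints [2, 9, 9]
`print(result3)` → prints [2, 9, 9]
`print(result1 is result2)` → prints True

Answer:
[2, 9, 9]
[2, 9, 9]
[2, 9, 9]
True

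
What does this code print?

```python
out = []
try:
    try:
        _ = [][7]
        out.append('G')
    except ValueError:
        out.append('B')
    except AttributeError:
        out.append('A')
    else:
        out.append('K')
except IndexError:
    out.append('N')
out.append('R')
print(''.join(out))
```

Execution trace: 'N' (outer except IndexError) → 'R' (after the try/except). Output: NR

Answer: NR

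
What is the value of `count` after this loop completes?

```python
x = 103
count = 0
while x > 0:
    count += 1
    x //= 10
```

Count digits by repeated division by 10
`count` takes the values: 0 → 1 → 2 → 3

Answer: 3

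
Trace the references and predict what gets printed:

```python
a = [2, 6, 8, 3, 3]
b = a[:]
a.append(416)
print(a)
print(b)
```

Key concept: slice [:] creates copy.
Step by step:
`a = [2, 6, 8, 3, 3]` → a = [2, 6, 8, 3, 3]
`b = a[:]` → b = [2, 6, 8, 3, 3]
`a.append(416)` → a = [2, 6, 8, 3, 3, 416]
`print(a)` → prints [2, 6, 8, 3, 3, 416]
`print(b)` → prints [2, 6, 8, 3, 3]

Answer:
[2, 6, 8, 3, 3, 416]
[2, 6, 8, 3, 3]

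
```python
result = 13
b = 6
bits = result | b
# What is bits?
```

Trace:
`result = 13` → result = 13
`b = 6` → b = 6
`bits = result | b` → bits = 15
So bits = 15

Answer: 15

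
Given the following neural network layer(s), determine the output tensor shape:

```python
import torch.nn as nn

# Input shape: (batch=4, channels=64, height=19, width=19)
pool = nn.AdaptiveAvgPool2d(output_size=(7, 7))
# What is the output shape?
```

Input: (4, 64, 19, 19) -> Output: (4, 64, 7, 7)

Answer: (4, 64, 7, 7)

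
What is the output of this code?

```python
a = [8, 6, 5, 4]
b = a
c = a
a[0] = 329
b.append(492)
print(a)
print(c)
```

Key concept: multiple aliases.
Step by step:
`a = [8, 6, 5, 4]` → a = [8, 6, 5, 4]
`b = a` → b = [8, 6, 5, 4] (same object as a)
`c = a` → c = [8, 6, 5, 4] (same object as a, b)
`a[0] = 329` → a = [329, 6, 5, 4] (same object as b, c); b = [329, 6, 5, 4] (same object as a, c); c = [329, 6, 5, 4] (same object as a, b)
`b.append(492)` → a = [329, 6, 5, 4, 492] (same object as b, c); b = [329, 6, 5, 4, 492] (same object as a, c); c = [329, 6, 5, 4, 492] (same object as a, b)
`print(a)` → prints [329, 6, 5, 4, 492]
`print(c)` → prints [329, 6, 5, 4, 492]

Answer:
[329, 6, 5, 4, 492]
[329, 6, 5, 4, 492]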